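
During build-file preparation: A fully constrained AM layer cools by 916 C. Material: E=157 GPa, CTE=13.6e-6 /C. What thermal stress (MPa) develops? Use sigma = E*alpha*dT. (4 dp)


sigma = 157*1000 * 13.6e-6 * 916 = 1955.8432 MPa


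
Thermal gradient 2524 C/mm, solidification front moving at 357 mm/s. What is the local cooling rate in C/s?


CR = 2524 * 357 = 901068 C/s


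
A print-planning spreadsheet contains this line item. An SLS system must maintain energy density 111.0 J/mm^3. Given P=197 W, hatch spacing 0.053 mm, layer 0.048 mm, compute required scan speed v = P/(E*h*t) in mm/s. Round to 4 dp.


v = 197 / (111.0*0.053*0.048) = 697.6316 mm/s


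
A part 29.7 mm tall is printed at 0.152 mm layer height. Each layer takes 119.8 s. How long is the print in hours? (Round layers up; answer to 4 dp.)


Layers = ceil(29.7/0.152) = 196
t = 196 * 119.8 / 3600 = 6.5224 hrs


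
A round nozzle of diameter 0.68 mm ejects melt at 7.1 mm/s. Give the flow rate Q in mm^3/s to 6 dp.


A = pi*(0.68/2)^2 = 0.36316811 mm^2
Q = 0.36316811 * 7.1 = 2.578494 mm^3/s


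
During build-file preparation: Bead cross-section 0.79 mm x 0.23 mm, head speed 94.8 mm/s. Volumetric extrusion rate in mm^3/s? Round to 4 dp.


Rate = 0.79 * 0.23 * 94.8 = 17.2252 mm^3/s


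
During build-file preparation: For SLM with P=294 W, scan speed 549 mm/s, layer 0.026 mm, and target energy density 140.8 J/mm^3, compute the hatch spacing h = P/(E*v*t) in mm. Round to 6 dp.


h = 294 / (140.8*549*0.026) = 0.146285 mm


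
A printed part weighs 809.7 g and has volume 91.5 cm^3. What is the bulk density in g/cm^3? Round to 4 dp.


rho = 809.7 / 91.5 = 8.8492 g/cm^3


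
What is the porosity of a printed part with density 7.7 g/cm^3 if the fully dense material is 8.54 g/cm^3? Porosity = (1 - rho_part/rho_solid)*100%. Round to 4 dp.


Porosity = (1-7.7/8.54)*100 = 9.8361 %


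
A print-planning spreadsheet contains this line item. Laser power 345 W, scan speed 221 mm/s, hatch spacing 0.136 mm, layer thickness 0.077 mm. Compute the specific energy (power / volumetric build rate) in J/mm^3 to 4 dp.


Build rate = 221 * 0.136 * 0.077 = 2.314312 mm^3/s
SE = 345 / 2.314312 = 149.0724 J/mm^3


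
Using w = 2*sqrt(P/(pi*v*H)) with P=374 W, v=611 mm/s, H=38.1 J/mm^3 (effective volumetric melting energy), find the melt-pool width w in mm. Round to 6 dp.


w = 2*sqrt(374/(pi*611*38.1)) = 0.143024 mm


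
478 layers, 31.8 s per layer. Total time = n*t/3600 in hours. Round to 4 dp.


t = 478 * 31.8 / 3600 = 4.2223 hrs


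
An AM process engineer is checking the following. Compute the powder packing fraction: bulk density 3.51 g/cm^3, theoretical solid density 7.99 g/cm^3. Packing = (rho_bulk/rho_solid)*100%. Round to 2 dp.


Packing = (3.51/7.99)*100 = 43.93 %


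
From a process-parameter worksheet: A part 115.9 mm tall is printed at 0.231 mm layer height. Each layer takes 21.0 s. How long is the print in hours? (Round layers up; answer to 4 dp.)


Layers = ceil(115.9/0.231) = 502
t = 502 * 21.0 / 3600 = 2.9283 hrs


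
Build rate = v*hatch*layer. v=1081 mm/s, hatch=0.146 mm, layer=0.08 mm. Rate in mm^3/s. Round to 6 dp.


Rate = 1081 * 0.146 * 0.08 = 12.62608 mm^3/s


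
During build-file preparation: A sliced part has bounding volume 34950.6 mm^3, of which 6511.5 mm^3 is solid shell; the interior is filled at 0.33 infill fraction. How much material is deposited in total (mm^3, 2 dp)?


V_infill = (34950.6 - 6511.5) * 0.33 = 9384.9
V_total = 6511.5 + 9384.9 = 15896.4 mm^3


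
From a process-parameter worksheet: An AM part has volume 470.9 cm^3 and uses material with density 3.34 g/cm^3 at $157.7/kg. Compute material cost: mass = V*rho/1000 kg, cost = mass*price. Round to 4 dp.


Mass = 470.9*3.34/1000 = 1.572806 kg
Cost = 1.572806 * 157.7 = 248.0315 $


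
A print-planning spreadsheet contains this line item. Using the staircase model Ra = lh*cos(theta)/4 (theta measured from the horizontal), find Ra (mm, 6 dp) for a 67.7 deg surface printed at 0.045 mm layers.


Ra = 0.045 * cos(67.7) / 4 = 0.004269 mm


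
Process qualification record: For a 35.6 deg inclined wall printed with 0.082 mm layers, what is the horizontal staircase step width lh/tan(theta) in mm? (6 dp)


step = 0.082 / tan(35.6) = 0.114536 mm


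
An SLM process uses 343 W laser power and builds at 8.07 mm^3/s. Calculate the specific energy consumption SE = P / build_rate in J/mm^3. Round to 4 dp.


SE = 343 / 8.07 = 42.5031 J/mm^3


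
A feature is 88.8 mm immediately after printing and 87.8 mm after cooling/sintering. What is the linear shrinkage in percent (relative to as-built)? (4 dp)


Shrinkage = ((88.8-87.8)/88.8)*100 = 1.1261 %


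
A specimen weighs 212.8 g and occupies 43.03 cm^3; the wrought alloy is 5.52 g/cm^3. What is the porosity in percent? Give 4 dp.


rho_part = 212.8 / 43.03 = 4.94538694 g/cm^3
Porosity = (1 - 4.94538694/5.52)*100 = 10.4097 %


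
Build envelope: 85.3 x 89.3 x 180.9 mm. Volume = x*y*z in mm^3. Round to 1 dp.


V = 85.3 * 89.3 * 180.9 = 1377967.8 mm^3


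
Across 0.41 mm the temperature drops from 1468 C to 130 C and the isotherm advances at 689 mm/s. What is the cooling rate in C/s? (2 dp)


G = (1468-130)/0.41 = 3263.41463415 C/mm
CR = 3263.41463415 * 689 = 2248492.68 C/s


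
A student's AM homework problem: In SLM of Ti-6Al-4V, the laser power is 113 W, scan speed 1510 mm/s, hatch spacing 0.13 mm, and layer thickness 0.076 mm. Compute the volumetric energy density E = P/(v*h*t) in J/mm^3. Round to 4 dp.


E = 113 / (1510*0.13*0.076) = 7.5743 J/mm^3


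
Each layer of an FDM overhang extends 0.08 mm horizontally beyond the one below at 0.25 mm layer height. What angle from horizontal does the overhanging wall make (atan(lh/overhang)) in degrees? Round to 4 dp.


angle = atan(0.25/0.08) = 72.2553 degrees


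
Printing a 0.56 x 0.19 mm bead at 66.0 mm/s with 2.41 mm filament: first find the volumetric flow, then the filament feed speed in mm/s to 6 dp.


Q = 0.56 * 0.19 * 66.0 = 7.0224 mm^3/s
A_fil = pi*(2.41/2)^2 = 4.56167107 mm^2
v_feed = 7.0224 / 4.56167107 = 1.539436 mm/s


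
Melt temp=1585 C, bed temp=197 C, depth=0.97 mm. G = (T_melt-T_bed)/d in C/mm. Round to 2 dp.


G = (1585-197)/0.97 = 1430.93 C/mm


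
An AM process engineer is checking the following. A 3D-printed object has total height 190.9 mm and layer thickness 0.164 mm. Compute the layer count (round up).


Layers = ceil(190.9/0.164) = 1165


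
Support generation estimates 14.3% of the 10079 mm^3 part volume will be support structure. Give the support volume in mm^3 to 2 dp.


V_support = 10079 * 0.143 = 1441.3 mm^3


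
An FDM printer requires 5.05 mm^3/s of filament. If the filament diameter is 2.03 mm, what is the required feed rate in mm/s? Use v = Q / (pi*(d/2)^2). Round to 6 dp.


A = pi*(2.03/2)^2 = 3.236547
v = 5.05 / 3.236547 = 1.560305 mm/s


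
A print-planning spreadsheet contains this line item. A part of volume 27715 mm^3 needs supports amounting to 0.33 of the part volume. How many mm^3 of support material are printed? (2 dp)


V_support = 27715 * 0.33 = 9145.95 mm^3


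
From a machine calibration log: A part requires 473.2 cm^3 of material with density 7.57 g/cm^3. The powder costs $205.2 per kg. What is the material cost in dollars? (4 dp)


Mass = 473.2*7.57/1000 = 3.582124 kg
Cost = 3.582124 * 205.2 = 735.0518 $


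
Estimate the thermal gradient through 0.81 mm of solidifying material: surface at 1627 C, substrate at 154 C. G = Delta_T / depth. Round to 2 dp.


G = (1627-154)/0.81 = 1818.52 C/mm


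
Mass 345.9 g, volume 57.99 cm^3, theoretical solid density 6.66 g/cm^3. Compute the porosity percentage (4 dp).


rho_part = 345.9 / 57.99 = 5.96482152 g/cm^3
Porosity = (1 - 5.96482152/6.66)*100 = 10.4381 %


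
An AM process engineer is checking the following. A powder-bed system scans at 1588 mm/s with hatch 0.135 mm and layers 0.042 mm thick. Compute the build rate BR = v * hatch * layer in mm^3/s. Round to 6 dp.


Rate = 1588 * 0.135 * 0.042 = 9.00396 mm^3/s


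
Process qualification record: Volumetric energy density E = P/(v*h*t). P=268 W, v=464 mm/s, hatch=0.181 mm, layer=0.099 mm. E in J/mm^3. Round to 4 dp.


E = 268 / (464*0.181*0.099) = 32.2332 J/mm^3


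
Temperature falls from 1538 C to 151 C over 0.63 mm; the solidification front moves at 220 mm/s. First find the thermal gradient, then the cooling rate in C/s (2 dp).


G = (1538-151)/0.63 = 2201.58730159 C/mm
CR = 2201.58730159 * 220 = 484349.21 C/s


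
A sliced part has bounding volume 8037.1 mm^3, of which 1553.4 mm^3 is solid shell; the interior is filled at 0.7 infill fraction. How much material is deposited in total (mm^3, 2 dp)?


V_infill = (8037.1 - 1553.4) * 0.7 = 4538.59
V_total = 1553.4 + 4538.59 = 6091.99 mm^3


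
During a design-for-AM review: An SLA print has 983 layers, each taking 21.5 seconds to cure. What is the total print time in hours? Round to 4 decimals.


t = 983 * 21.5 / 3600 = 5.8707 hrs


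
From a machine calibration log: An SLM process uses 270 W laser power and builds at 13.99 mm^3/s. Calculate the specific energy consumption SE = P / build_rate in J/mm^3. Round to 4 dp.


SE = 270 / 13.99 = 19.2995 J/mm^3


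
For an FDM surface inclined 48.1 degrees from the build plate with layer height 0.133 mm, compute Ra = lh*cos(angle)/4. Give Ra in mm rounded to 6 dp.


Ra = 0.133 * cos(48.1) / 4 = 0.022205 mm


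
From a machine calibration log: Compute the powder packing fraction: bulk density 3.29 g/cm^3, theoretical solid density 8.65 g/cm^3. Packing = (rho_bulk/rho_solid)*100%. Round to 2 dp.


Packing = (3.29/8.65)*100 = 38.03 %


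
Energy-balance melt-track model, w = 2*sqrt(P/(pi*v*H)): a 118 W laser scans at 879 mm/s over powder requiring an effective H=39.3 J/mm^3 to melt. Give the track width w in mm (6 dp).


w = 2*sqrt(118/(pi*879*39.3)) = 0.065949 mm


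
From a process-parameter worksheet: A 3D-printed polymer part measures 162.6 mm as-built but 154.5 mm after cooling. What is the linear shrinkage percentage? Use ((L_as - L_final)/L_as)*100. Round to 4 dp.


Shrinkage = ((162.6-154.5)/162.6)*100 = 4.9815 %


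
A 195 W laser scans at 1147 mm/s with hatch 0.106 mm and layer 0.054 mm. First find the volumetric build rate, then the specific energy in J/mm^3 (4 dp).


Build rate = 1147 * 0.106 * 0.054 = 6.565428 mm^3/s
SE = 195 / 6.565428 = 29.701 J/mm^3


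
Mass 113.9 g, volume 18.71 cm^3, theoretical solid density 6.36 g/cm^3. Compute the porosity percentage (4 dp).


rho_part = 113.9 / 18.71 = 6.08765366 g/cm^3
Porosity = (1 - 6.08765366/6.36)*100 = 4.2822 %


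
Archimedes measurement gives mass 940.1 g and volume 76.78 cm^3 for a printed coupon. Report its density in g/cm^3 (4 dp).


rho = 940.1 / 76.78 = 12.2441 g/cm^3


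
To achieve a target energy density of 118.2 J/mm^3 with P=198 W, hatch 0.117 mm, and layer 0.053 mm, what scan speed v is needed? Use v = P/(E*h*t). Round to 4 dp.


v = 198 / (118.2*0.117*0.053) = 270.1382 mm/s


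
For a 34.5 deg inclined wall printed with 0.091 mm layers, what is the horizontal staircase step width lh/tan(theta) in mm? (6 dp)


step = 0.091 / tan(34.5) = 0.132406 mm


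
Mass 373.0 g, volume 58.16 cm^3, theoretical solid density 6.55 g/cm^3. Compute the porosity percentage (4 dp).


rho_part = 373.0 / 58.16 = 6.4133425 g/cm^3
Porosity = (1 - 6.4133425/6.55)*100 = 2.0864 %


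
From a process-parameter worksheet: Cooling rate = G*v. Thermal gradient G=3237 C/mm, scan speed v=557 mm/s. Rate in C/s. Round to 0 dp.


CR = 3237 * 557 = 1803009 C/s


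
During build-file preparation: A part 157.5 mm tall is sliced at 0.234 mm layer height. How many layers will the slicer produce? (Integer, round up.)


Layers = ceil(157.5/0.234) = 674


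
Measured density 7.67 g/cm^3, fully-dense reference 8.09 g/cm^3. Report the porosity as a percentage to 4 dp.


Porosity = (1-7.67/8.09)*100 = 5.1916 %


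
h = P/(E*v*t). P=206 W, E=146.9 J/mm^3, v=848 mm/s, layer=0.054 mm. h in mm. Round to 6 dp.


h = 206 / (146.9*848*0.054) = 0.030624 mm


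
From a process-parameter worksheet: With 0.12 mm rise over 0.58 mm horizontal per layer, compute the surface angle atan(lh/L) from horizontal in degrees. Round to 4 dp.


angle = atan(0.12/0.58) = 11.6894 degrees


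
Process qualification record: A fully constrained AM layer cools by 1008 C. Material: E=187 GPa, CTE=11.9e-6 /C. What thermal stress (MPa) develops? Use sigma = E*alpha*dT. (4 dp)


sigma = 187*1000 * 11.9e-6 * 1008 = 2243.1024 MPa


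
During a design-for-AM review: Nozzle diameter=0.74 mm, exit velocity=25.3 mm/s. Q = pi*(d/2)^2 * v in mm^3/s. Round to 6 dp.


A = pi*(0.74/2)^2 = 0.43008403 mm^2
Q = 0.43008403 * 25.3 = 10.881126 mm^3/s


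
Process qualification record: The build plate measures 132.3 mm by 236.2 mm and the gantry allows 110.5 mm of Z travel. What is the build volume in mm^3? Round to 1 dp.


V = 132.3 * 236.2 * 110.5 = 3453043.2 mm^3


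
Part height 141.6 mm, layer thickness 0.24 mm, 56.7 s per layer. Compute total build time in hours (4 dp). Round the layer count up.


Layers = ceil(141.6/0.24) = 590
t = 590 * 56.7 / 3600 = 9.2925 hrs


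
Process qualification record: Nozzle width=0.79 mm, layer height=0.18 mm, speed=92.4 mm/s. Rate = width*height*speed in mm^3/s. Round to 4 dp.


Rate = 0.79 * 0.18 * 92.4 = 13.1393 mm^3/s


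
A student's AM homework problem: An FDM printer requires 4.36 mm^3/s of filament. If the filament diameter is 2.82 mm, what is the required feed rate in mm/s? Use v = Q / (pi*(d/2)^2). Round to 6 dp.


A = pi*(2.82/2)^2 = 6.2458
v = 4.36 / 6.2458 = 0.698069 mm/s


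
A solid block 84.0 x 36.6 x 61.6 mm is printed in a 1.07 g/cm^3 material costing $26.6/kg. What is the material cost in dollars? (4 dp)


V = 84.0 * 36.6 * 61.6 = 189383.04 mm^3 = 189.38304 cm^3
Mass = 189.38304 * 1.07 / 1000 = 0.20263985 kg
Cost = 0.20263985 * 26.6 = 5.3902 $


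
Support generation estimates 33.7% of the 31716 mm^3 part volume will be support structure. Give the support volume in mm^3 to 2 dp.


V_support = 31716 * 0.337 = 10688.29 mm^3


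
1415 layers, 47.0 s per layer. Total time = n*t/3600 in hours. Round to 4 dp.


t = 1415 * 47.0 / 3600 = 18.4736 hrs


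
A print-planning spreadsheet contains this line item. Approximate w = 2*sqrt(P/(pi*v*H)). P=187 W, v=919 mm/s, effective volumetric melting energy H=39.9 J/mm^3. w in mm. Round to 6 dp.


w = 2*sqrt(187/(pi*919*39.9)) = 0.080581 mm


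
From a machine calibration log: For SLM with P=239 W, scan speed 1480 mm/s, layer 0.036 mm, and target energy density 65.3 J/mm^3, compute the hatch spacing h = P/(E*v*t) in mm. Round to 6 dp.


h = 239 / (65.3*1480*0.036) = 0.068694 mm


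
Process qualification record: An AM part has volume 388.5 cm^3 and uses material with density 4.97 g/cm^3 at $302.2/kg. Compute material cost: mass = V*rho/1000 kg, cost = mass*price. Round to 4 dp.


Mass = 388.5*4.97/1000 = 1.930845 kg
Cost = 1.930845 * 302.2 = 583.5014 $


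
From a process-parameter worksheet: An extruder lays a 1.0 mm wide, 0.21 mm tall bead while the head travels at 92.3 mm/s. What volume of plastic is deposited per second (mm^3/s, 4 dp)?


Rate = 1.0 * 0.21 * 92.3 = 19.383 mm^3/s


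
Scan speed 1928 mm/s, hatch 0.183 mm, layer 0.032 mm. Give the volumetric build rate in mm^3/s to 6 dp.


Rate = 1928 * 0.183 * 0.032 = 11.290368 mm^3/s


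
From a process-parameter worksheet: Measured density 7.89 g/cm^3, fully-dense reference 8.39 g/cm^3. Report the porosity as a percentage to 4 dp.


Porosity = (1-7.89/8.39)*100 = 5.9595 %


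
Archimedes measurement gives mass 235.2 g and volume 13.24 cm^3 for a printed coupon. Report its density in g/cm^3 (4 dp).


rho = 235.2 / 13.24 = 17.7644 g/cm^3


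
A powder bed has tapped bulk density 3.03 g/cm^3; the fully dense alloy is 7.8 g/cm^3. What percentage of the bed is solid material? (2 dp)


Packing = (3.03/7.8)*100 = 38.85 %


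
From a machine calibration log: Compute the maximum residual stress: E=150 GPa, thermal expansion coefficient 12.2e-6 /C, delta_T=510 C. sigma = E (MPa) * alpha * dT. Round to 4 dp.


sigma = 150*1000 * 12.2e-6 * 510 = 933.3 MPa


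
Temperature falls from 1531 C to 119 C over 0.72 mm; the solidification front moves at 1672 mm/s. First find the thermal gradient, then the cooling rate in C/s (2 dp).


G = (1531-119)/0.72 = 1961.11111111 C/mm
CR = 1961.11111111 * 1672 = 3278977.78 C/s


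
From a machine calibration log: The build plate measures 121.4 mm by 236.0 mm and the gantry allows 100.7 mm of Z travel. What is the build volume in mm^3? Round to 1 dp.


V = 121.4 * 236.0 * 100.7 = 2885095.3 mm^3


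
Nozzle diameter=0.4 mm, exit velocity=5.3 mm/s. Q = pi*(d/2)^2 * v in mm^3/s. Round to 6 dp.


A = pi*(0.4/2)^2 = 0.12566371 mm^2
Q = 0.12566371 * 5.3 = 0.666018 mm^3/s


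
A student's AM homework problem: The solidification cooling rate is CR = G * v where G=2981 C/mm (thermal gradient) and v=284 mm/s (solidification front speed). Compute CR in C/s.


CR = 2981 * 284 = 846604 C/s


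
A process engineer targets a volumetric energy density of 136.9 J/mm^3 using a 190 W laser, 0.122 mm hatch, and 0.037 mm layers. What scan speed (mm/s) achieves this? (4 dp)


v = 190 / (136.9*0.122*0.037) = 307.46 mm/s


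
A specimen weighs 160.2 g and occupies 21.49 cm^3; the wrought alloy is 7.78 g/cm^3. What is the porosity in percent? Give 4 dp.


rho_part = 160.2 / 21.49 = 7.45463006 g/cm^3
Porosity = (1 - 7.45463006/7.78)*100 = 4.1821 %


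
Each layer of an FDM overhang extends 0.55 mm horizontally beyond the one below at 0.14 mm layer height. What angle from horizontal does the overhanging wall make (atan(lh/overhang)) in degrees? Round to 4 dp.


angle = atan(0.14/0.55) = 14.2811 degrees


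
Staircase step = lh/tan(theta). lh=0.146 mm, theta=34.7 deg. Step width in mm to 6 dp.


step = 0.146 / tan(34.7) = 0.210851 mm


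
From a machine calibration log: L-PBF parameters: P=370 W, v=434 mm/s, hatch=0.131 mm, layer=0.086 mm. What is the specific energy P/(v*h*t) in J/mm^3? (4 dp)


Build rate = 434 * 0.131 * 0.086 = 4.889444 mm^3/s
SE = 370 / 4.889444 = 75.6732 J/mm^3


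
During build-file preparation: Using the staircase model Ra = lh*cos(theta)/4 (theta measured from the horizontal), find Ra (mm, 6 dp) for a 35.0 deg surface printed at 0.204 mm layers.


Ra = 0.204 * cos(35.0) / 4 = 0.041777 mm


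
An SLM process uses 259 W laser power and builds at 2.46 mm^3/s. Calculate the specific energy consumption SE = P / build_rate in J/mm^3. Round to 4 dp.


SE = 259 / 2.46 = 105.2846 J/mm^3


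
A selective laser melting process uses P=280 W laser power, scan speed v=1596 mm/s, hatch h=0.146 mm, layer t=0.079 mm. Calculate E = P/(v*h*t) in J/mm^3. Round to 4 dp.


E = 280 / (1596*0.146*0.079) = 15.2106 J/mm^3


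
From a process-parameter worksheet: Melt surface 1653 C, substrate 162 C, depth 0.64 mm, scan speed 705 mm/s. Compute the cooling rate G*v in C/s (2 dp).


G = (1653-162)/0.64 = 2329.6875 C/mm
CR = 2329.6875 * 705 = 1642429.69 C/s


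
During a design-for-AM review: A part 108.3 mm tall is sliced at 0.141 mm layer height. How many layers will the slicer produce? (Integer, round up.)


Layers = ceil(108.3/0.141) = 769


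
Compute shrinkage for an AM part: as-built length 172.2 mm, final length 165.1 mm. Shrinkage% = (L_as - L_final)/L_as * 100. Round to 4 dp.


Shrinkage = ((172.2-165.1)/172.2)*100 = 4.1231 %


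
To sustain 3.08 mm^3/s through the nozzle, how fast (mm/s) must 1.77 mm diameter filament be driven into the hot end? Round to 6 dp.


A = pi*(1.77/2)^2 = 2.460574
v = 3.08 / 2.460574 = 1.25174 mm/s


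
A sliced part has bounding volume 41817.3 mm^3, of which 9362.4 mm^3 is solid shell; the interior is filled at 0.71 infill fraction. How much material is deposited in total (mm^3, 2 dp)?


V_infill = (41817.3 - 9362.4) * 0.71 = 23042.98
V_total = 9362.4 + 23042.98 = 32405.38 mm^3


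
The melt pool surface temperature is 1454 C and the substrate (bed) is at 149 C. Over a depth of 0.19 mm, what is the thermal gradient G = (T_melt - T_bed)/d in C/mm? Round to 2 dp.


G = (1454-149)/0.19 = 6868.42 C/mm


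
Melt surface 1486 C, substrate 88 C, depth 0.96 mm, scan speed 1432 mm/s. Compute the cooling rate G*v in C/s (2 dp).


G = (1486-88)/0.96 = 1456.25 C/mm
CR = 1456.25 * 1432 = 2085350.0 C/s


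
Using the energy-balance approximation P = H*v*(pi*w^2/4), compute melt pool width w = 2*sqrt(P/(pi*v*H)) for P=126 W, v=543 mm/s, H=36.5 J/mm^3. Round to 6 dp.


w = 2*sqrt(126/(pi*543*36.5)) = 0.089969 mm


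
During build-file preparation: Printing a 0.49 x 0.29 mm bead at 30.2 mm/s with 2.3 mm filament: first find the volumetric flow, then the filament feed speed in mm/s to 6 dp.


Q = 0.49 * 0.29 * 30.2 = 4.29142 mm^3/s
A_fil = pi*(2.3/2)^2 = 4.15475628 mm^2
v_feed = 4.29142 / 4.15475628 = 1.032893 mm/s


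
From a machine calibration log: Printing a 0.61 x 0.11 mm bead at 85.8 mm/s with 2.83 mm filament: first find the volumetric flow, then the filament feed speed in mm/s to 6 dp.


Q = 0.61 * 0.11 * 85.8 = 5.75718 mm^3/s
A_fil = pi*(2.83/2)^2 = 6.29017535 mm^2
v_feed = 5.75718 / 6.29017535 = 0.915265 mm/s


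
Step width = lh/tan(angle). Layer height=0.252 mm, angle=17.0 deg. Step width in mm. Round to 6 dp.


step = 0.252 / tan(17.0) = 0.824255 mm


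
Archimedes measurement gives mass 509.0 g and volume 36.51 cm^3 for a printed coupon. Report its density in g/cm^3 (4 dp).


rho = 509.0 / 36.51 = 13.9414 g/cm^3


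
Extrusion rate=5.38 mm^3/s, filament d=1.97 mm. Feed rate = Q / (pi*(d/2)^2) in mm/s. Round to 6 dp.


A = pi*(1.97/2)^2 = 3.048052
v = 5.38 / 3.048052 = 1.765062 mm/s


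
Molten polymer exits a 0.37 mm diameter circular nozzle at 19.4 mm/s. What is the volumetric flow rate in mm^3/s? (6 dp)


A = pi*(0.37/2)^2 = 0.10752101 mm^2
Q = 0.10752101 * 19.4 = 2.085908 mm^3/s


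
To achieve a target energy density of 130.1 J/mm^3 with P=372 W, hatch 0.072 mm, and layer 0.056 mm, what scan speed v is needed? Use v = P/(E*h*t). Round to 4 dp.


v = 372 / (130.1*0.072*0.056) = 709.1615 mm/s


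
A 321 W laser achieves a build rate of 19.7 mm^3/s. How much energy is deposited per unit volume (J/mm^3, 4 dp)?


SE = 321 / 19.7 = 16.2944 J/mm^3


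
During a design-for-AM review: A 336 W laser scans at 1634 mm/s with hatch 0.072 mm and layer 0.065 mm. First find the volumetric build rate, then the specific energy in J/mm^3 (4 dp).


Build rate = 1634 * 0.072 * 0.065 = 7.64712 mm^3/s
SE = 336 / 7.64712 = 43.9381 J/mm^3


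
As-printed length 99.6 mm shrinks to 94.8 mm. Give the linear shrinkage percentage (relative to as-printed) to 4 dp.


Shrinkage = ((99.6-94.8)/99.6)*100 = 4.8193 %


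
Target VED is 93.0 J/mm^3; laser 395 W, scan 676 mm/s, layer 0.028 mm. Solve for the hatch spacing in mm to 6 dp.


h = 395 / (93.0*676*0.028) = 0.224393 mm


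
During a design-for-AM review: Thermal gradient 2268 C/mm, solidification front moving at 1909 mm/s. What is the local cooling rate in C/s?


CR = 2268 * 1909 = 4329612 C/s


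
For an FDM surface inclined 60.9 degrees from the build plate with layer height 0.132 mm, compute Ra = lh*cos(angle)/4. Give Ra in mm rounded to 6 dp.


Ra = 0.132 * cos(60.9) / 4 = 0.016049 mm


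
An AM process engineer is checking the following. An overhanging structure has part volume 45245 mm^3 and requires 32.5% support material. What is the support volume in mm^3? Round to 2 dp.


V_support = 45245 * 0.325 = 14704.63 mm^3


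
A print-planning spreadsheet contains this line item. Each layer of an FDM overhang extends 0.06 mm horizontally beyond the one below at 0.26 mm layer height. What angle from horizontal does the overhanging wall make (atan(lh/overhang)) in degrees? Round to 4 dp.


angle = atan(0.26/0.06) = 77.0054 degrees


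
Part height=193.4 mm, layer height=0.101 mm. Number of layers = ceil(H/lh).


Layers = ceil(193.4/0.101) = 1915


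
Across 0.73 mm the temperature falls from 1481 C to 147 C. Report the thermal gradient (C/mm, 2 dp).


G = (1481-147)/0.73 = 1827.4 C/mm


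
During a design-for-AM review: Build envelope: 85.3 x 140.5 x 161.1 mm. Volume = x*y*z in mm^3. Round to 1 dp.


V = 85.3 * 140.5 * 161.1 = 1930727.1 mm^3


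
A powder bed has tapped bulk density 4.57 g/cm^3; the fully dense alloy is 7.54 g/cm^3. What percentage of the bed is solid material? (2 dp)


Packing = (4.57/7.54)*100 = 60.61 %


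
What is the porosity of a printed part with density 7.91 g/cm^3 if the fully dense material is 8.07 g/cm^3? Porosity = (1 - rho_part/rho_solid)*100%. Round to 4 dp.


Porosity = (1-7.91/8.07)*100 = 1.9827 %


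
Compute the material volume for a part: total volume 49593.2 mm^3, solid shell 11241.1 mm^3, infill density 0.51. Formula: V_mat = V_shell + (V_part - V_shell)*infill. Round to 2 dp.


V_infill = (49593.2 - 11241.1) * 0.51 = 19559.57
V_total = 11241.1 + 19559.57 = 30800.67 mm^3


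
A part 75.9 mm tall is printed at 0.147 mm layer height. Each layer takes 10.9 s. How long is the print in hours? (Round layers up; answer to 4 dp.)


Layers = ceil(75.9/0.147) = 517
t = 517 * 10.9 / 3600 = 1.5654 hrs


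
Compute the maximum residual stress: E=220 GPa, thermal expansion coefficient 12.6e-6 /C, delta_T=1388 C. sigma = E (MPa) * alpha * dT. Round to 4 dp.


sigma = 220*1000 * 12.6e-6 * 1388 = 3847.536 MPa


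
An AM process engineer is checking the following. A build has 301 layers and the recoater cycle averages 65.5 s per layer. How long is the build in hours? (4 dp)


t = 301 * 65.5 / 3600 = 5.4765 hrs


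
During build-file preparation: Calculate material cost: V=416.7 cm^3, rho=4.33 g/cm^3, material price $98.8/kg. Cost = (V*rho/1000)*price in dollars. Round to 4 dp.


Mass = 416.7*4.33/1000 = 1.804311 kg
Cost = 1.804311 * 98.8 = 178.2659 $


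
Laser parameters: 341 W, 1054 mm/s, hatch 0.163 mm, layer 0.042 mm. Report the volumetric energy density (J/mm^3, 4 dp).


E = 341 / (1054*0.163*0.042) = 47.2582 J/mm^3


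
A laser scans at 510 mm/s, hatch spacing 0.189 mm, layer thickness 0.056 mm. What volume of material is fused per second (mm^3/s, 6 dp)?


Rate = 510 * 0.189 * 0.056 = 5.39784 mm^3/s


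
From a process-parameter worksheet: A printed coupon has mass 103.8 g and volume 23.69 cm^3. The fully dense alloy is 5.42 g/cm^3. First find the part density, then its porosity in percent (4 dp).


rho_part = 103.8 / 23.69 = 4.38159561 g/cm^3
Porosity = (1 - 4.38159561/5.42)*100 = 19.1588 %


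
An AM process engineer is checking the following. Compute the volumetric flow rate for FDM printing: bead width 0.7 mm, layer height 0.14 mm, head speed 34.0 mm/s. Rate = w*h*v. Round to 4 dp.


Rate = 0.7 * 0.14 * 34.0 = 3.332 mm^3/s


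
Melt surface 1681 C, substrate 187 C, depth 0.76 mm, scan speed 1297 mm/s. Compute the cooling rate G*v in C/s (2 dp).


G = (1681-187)/0.76 = 1965.78947368 C/mm
CR = 1965.78947368 * 1297 = 2549628.95 C/s


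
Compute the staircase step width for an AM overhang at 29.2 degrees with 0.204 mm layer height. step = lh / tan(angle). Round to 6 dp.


step = 0.204 / tan(29.2) = 0.365015 mm


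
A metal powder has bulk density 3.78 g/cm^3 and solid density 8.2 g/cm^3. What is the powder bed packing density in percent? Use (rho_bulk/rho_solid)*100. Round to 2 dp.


Packing = (3.78/8.2)*100 = 46.1 %


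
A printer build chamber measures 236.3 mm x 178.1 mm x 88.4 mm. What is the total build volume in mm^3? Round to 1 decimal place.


V = 236.3 * 178.1 * 88.4 = 3720316.7 mm^3


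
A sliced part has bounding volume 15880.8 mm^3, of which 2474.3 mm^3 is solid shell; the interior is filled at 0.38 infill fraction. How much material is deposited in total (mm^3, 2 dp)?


V_infill = (15880.8 - 2474.3) * 0.38 = 5094.47
V_total = 2474.3 + 5094.47 = 7568.77 mm^3


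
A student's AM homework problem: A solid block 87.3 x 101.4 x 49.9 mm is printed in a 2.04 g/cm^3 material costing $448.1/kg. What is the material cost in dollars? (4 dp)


V = 87.3 * 101.4 * 49.9 = 441725.778 mm^3 = 441.725778 cm^3
Mass = 441.725778 * 2.04 / 1000 = 0.90112059 kg
Cost = 0.90112059 * 448.1 = 403.7921 $


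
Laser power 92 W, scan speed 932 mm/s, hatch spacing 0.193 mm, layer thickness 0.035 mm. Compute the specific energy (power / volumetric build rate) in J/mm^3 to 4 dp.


Build rate = 932 * 0.193 * 0.035 = 6.29566 mm^3/s
SE = 92 / 6.29566 = 14.6132 J/mm^3


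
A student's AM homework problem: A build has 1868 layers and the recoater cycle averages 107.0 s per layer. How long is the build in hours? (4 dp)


t = 1868 * 107.0 / 3600 = 55.5211 hrs


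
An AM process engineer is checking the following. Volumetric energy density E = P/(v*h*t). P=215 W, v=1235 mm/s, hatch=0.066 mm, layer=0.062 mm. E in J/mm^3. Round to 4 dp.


E = 215 / (1235*0.066*0.062) = 42.5438 J/mm^3


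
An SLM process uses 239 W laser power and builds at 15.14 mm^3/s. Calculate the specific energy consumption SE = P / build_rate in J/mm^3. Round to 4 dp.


SE = 239 / 15.14 = 15.786 J/mm^3


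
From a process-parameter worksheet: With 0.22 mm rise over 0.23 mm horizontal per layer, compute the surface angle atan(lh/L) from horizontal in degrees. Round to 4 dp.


angle = atan(0.22/0.23) = 43.727 degrees


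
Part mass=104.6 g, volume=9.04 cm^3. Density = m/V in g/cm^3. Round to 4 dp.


rho = 104.6 / 9.04 = 11.5708 g/cm^3


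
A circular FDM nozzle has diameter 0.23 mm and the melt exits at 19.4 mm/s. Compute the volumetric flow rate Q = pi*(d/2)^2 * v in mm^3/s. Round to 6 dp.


A = pi*(0.23/2)^2 = 0.04154756 mm^2
Q = 0.04154756 * 19.4 = 0.806023 mm^3/s


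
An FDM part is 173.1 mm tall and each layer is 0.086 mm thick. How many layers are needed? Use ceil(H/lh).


Layers = ceil(173.1/0.086) = 2013


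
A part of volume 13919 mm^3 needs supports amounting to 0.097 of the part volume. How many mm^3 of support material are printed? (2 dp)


V_support = 13919 * 0.097 = 1350.14 mm^3


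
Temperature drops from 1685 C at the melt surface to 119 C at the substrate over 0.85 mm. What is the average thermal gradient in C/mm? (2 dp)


G = (1685-119)/0.85 = 1842.35 C/mm


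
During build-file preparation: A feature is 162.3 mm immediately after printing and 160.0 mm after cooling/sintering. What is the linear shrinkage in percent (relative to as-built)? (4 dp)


Shrinkage = ((162.3-160.0)/162.3)*100 = 1.4171 %


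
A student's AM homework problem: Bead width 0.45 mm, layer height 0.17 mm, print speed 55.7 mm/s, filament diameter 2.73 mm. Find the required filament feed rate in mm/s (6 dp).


Q = 0.45 * 0.17 * 55.7 = 4.26105 mm^3/s
A_fil = pi*(2.73/2)^2 = 5.85349397 mm^2
v_feed = 4.26105 / 5.85349397 = 0.72795 mm/s


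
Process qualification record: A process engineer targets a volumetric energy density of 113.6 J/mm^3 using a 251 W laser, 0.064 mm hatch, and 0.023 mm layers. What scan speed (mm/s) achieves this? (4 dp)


v = 251 / (113.6*0.064*0.023) = 1501.0238 mm/s


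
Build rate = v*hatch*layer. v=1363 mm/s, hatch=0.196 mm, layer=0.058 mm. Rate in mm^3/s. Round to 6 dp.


Rate = 1363 * 0.196 * 0.058 = 15.494584 mm^3/s


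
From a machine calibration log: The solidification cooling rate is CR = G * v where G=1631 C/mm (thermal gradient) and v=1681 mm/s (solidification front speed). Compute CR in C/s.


CR = 1631 * 1681 = 2741711 C/s


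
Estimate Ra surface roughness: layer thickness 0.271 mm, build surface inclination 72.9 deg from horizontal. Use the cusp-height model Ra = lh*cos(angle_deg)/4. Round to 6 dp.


Ra = 0.271 * cos(72.9) / 4 = 0.019921 mm


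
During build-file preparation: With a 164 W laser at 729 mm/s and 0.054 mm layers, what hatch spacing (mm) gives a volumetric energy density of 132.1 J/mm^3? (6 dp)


h = 164 / (132.1*729*0.054) = 0.031537 mm


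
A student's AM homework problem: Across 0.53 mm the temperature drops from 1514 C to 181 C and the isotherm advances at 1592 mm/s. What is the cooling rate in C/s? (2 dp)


G = (1514-181)/0.53 = 2515.09433962 C/mm
CR = 2515.09433962 * 1592 = 4004030.19 C/s


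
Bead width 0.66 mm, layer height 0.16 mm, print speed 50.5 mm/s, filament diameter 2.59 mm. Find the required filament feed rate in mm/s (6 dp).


Q = 0.66 * 0.16 * 50.5 = 5.3328 mm^3/s
A_fil = pi*(2.59/2)^2 = 5.26852942 mm^2
v_feed = 5.3328 / 5.26852942 = 1.012199 mm/s


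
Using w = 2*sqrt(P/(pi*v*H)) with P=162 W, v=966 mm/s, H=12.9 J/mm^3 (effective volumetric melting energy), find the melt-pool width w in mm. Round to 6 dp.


w = 2*sqrt(162/(pi*966*12.9)) = 0.128656 mm


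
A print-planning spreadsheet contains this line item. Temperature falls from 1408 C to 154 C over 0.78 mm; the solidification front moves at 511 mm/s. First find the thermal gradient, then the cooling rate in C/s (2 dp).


G = (1408-154)/0.78 = 1607.69230769 C/mm
CR = 1607.69230769 * 511 = 821530.77 C/s


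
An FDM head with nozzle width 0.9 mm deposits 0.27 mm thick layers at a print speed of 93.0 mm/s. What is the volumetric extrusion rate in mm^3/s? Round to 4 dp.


Rate = 0.9 * 0.27 * 93.0 = 22.599 mm^3/s


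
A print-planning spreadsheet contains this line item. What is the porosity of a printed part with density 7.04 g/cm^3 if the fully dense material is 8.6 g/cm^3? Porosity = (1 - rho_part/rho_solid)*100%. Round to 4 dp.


Porosity = (1-7.04/8.6)*100 = 18.1395 %


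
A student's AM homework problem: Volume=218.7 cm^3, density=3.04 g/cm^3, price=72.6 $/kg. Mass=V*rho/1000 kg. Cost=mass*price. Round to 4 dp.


Mass = 218.7*3.04/1000 = 0.664848 kg
Cost = 0.664848 * 72.6 = 48.268 $


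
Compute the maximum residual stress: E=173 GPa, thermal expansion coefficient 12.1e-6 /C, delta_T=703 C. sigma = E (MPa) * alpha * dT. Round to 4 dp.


sigma = 173*1000 * 12.1e-6 * 703 = 1471.5899 MPa


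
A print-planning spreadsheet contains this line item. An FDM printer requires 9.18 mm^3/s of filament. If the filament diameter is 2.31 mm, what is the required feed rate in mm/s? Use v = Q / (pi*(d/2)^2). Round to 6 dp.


A = pi*(2.31/2)^2 = 4.190963
v = 9.18 / 4.190963 = 2.190427 mm/s


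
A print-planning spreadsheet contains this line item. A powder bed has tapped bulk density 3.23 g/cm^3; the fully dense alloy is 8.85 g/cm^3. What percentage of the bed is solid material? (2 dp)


Packing = (3.23/8.85)*100 = 36.5 %


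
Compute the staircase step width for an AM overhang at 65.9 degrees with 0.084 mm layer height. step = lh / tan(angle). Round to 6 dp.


step = 0.084 / tan(65.9) = 0.037575 mm


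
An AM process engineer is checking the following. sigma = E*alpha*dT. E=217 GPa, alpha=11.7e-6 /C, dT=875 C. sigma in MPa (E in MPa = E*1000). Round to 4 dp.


sigma = 217*1000 * 11.7e-6 * 875 = 2221.5375 MPa


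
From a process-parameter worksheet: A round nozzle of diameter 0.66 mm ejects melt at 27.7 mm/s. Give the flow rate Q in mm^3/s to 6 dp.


A = pi*(0.66/2)^2 = 0.34211944 mm^2
Q = 0.34211944 * 27.7 = 9.476708 mm^3/s


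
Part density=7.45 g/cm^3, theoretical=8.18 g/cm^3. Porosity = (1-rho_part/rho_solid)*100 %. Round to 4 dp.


Porosity = (1-7.45/8.18)*100 = 8.9242 %


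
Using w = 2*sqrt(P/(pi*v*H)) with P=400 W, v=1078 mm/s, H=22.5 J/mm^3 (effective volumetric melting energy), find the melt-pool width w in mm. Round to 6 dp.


w = 2*sqrt(400/(pi*1078*22.5)) = 0.144905 mm


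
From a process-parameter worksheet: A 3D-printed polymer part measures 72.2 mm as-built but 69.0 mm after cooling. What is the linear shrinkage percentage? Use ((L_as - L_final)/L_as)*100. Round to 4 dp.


Shrinkage = ((72.2-69.0)/72.2)*100 = 4.4321 %


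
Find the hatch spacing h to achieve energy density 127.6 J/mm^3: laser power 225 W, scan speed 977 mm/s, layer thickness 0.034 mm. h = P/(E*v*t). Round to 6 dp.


h = 225 / (127.6*977*0.034) = 0.053083 mm


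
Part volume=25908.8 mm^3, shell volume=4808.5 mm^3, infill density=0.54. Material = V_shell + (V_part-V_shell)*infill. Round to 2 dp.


V_infill = (25908.8 - 4808.5) * 0.54 = 11394.16
V_total = 4808.5 + 11394.16 = 16202.66 mm^3


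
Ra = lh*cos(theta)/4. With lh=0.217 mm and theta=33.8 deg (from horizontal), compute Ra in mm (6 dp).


Ra = 0.217 * cos(33.8) / 4 = 0.045081 mm


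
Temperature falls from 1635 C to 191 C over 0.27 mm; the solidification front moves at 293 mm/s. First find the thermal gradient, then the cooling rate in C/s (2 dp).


G = (1635-191)/0.27 = 5348.14814815 C/mm
CR = 5348.14814815 * 293 = 1567007.41 C/s


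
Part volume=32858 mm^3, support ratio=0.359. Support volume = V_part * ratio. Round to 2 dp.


V_support = 32858 * 0.359 = 11796.02 mm^3


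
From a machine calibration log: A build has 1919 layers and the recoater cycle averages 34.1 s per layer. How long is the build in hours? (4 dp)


t = 1919 * 34.1 / 3600 = 18.1772 hrs


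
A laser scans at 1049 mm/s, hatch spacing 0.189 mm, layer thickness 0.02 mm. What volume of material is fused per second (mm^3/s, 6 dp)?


Rate = 1049 * 0.189 * 0.02 = 3.96522 mm^3/s


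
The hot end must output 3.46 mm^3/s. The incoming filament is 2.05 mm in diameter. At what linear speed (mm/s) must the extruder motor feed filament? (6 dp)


A = pi*(2.05/2)^2 = 3.300636
v = 3.46 / 3.300636 = 1.048283 mm/s


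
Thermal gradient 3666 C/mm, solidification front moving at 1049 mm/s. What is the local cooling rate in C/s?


CR = 3666 * 1049 = 3845634 C/s


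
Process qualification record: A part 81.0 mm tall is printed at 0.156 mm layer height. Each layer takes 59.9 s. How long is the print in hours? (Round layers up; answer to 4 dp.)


Layers = ceil(81.0/0.156) = 520
t = 520 * 59.9 / 3600 = 8.6522 hrs


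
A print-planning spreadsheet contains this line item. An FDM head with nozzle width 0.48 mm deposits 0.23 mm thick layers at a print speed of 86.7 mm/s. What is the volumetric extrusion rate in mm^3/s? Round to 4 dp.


Rate = 0.48 * 0.23 * 86.7 = 9.5717 mm^3/s


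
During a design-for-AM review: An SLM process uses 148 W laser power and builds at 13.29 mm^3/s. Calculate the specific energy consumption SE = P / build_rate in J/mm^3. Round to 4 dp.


SE = 148 / 13.29 = 11.1362 J/mm^3


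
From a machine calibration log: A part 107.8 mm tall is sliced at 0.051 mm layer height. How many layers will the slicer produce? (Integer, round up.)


Layers = ceil(107.8/0.051) = 2114


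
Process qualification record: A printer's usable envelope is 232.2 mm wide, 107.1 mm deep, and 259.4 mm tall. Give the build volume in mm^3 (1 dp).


V = 232.2 * 107.1 * 259.4 = 6450920.0 mm^3


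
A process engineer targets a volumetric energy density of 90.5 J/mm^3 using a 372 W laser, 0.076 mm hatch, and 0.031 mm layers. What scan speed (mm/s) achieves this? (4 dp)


v = 372 / (90.5*0.076*0.031) = 1744.6932 mm/s


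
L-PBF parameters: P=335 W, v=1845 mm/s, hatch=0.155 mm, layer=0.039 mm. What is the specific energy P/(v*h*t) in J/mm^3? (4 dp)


Build rate = 1845 * 0.155 * 0.039 = 11.153025 mm^3/s
SE = 335 / 11.153025 = 30.0367 J/mm^3


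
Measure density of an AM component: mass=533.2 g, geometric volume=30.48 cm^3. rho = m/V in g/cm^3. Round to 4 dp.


rho = 533.2 / 30.48 = 17.4934 g/cm^3
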